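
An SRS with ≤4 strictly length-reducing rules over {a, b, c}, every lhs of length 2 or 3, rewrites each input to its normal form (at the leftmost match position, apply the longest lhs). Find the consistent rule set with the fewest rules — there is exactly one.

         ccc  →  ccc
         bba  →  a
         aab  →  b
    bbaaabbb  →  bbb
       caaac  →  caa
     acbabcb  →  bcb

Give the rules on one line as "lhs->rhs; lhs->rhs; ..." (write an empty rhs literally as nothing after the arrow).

  | ccc
  | bba => ba => a
  | aab => ab => b
  | bbaaabbb => baaabbb => aaabbb => aabbb => abbb => bbb

ab->b; ac->; ba->a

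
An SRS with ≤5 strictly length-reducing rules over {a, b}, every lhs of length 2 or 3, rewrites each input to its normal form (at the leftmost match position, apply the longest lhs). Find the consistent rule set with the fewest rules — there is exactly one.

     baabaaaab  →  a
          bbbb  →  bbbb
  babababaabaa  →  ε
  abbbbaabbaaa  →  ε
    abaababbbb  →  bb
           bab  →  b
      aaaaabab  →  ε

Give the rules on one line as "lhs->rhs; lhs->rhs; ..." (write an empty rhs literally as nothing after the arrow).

aa->; aab->a; ab->; ba->

  | baabaaaab => abaaaab => aaaab => aab => a
  | bbbb
  | babababaabaa => bababaabaa => babaabaa => baabaa => abaa => aa => ε
  | abbbbaabbaaa => bbbaabbaaa => bbabbaaa => bbbaaa => bbaa => ba => ε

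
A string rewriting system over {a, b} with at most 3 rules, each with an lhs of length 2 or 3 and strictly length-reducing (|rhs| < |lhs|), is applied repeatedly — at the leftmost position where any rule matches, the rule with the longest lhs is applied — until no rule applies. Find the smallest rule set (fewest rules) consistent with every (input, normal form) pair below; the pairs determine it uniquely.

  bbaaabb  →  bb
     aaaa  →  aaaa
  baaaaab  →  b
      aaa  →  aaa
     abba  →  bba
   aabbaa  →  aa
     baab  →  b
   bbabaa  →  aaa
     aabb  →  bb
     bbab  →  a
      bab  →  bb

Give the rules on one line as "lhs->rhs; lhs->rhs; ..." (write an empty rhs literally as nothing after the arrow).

ab->b; baa->aa; bbb->a

  | bbaaabb => baaabb => aaabb => aabb => abb => bb
  | aaaa
  | baaaaab => aaaaab => aaaab => aaab => aab => ab => b
  | aaa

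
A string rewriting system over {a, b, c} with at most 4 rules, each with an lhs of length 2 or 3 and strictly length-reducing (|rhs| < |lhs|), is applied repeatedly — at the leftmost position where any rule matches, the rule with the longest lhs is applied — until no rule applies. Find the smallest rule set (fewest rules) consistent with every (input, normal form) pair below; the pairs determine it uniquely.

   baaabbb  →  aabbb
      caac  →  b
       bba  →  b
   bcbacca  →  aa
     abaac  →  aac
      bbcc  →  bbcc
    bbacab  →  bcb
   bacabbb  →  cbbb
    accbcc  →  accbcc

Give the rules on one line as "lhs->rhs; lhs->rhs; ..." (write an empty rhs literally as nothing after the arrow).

  | baaabbb => aabbb
  | caac => cac => b
  | bba => b
  | bcbacca => bccca => baaa => aa

ba->; ca->c; cac->b; ccc->aa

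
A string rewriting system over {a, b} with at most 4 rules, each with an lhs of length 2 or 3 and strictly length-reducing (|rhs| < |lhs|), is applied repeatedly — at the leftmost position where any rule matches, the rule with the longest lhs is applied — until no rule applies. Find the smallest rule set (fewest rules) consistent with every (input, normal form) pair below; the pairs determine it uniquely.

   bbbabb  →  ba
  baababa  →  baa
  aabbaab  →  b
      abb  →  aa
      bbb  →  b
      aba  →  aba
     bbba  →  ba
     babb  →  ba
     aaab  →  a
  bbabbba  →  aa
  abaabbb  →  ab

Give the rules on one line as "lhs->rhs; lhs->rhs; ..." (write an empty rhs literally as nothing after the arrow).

aab->; bab->ba; bb->a; bbb->b

  | bbbabb => babb => bab => ba
  | baababa => baba => baa
  | aabbaab => baab => b
  | abb => aa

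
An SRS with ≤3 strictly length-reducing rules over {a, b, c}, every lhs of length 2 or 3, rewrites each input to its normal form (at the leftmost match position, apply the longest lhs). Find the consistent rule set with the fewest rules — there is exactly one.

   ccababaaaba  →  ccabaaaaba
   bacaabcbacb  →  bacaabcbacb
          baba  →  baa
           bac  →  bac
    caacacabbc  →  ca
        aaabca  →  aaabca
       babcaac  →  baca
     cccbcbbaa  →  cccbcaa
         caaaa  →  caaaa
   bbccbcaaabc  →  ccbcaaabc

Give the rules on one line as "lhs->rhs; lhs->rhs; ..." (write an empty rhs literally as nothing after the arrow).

  | ccababaaaba => ccabaaaaba
  | bacaabcbacb
  | baba => baa
  | bac

aac->a; bab->ba; bb->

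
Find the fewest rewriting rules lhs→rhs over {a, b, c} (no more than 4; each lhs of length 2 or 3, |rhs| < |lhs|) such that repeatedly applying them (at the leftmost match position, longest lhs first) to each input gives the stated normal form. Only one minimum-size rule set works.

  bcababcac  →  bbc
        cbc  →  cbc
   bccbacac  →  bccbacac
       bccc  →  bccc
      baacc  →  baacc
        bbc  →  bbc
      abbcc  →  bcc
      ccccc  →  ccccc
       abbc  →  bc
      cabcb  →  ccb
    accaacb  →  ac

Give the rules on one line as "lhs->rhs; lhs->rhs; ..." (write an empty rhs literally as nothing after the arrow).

ab->; acb->ac; cca->b

  | bcababcac => bcabcac => bccac => bbc
  | cbc
  | bccbacac
  | bccc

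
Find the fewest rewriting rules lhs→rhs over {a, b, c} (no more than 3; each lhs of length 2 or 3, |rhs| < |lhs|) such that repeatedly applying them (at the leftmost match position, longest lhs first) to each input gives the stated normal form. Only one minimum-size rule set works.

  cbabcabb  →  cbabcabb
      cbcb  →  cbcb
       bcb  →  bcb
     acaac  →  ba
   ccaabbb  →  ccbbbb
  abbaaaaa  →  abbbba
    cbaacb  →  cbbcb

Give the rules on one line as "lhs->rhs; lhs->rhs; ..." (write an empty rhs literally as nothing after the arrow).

aa->b; ac->a

  | cbabcabb
  | cbcb
  | bcb
  | acaac => aaac => bac => ba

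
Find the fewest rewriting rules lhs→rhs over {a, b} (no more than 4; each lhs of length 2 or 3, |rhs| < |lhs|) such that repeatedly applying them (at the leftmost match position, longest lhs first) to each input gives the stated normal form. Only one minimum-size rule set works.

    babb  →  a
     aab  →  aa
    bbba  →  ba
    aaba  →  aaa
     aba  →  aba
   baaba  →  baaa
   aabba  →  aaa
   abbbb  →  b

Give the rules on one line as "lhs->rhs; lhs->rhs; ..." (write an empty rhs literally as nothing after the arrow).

aab->aa; abb->b; bb->a; bbb->b

  | babb => bb => a
  | aab => aa
  | bbba => ba
  | aaba => aaa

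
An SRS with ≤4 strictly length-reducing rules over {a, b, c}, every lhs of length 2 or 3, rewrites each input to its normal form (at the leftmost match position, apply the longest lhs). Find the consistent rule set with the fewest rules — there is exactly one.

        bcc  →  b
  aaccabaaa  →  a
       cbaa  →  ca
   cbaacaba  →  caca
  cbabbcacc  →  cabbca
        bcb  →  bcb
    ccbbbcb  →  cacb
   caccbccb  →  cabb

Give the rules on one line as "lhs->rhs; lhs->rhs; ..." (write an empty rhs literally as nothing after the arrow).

aa->a; ba->a; bbb->ca; cc->

  | bcc => b
  | aaccabaaa => accabaaa => aabaaa => abaaa => aaaa => aaa => aa => a
  | cbaa => caa => ca
  | cbaacaba => caacaba => cacaba => cacaa => caca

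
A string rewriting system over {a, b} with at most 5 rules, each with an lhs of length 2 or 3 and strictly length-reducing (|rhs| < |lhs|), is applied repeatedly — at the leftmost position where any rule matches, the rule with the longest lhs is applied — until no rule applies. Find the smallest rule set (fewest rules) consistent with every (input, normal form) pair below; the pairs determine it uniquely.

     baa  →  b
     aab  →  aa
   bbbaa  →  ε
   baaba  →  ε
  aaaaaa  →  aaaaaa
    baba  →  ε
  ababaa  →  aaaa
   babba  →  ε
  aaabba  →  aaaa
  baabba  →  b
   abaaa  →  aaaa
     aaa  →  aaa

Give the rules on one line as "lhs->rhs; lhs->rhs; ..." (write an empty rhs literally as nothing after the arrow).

ab->a; ba->; baa->b; bba->

  | baa => b
  | aab => aa
  | bbbaa => ba => ε
  | baaba => bba => ε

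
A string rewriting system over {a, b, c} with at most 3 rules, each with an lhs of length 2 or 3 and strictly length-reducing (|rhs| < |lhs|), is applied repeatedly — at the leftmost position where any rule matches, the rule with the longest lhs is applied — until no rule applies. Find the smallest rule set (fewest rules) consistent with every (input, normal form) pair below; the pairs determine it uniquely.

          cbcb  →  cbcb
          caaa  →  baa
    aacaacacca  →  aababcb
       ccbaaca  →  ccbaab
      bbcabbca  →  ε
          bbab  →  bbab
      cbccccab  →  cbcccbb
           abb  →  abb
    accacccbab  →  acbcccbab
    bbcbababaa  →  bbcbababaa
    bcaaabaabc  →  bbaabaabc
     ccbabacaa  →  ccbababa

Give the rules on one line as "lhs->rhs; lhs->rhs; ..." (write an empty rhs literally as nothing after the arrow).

  | cbcb
  | caaa => baa
  | aacaacacca => aabacacca => aababcca => aababcb
  | ccbaaca => ccbaab

bbb->; ca->b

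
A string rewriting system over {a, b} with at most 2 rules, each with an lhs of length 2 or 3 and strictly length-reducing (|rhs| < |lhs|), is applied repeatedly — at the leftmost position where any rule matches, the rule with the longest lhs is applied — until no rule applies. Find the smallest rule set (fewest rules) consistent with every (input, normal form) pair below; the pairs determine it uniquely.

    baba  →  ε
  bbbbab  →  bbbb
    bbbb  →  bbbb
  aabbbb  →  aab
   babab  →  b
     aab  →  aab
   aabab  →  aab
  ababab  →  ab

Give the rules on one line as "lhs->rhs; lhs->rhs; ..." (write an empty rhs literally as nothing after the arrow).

abb->ab; ba->

  | baba => ba => ε
  | bbbbab => bbbb
  | bbbb
  | aabbbb => aabbb => aabb => aab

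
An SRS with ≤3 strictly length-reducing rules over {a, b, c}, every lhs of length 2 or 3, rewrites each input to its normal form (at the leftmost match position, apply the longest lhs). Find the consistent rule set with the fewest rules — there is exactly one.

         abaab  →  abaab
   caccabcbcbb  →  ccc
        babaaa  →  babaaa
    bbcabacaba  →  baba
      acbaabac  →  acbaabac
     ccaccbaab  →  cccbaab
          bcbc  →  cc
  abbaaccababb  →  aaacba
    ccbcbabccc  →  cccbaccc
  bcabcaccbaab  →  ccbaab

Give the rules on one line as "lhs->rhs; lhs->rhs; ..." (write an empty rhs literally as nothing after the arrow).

  | abaab
  | caccabcbcbb => ccabcbcbb => cbcbcbb => ccbcbb => cccbb => ccc
  | babaaa
  | bbcabacaba => cabacaba => bacaba => baba

bb->; bc->c; ca->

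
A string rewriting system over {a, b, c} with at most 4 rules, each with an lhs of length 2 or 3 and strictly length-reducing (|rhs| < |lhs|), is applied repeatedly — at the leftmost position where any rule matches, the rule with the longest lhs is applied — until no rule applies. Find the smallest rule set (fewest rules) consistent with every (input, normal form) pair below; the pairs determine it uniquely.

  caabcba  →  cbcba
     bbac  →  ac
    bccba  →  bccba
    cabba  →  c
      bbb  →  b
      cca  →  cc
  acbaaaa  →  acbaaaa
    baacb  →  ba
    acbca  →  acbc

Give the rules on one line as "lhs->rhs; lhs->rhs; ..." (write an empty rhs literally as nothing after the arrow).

aac->ab; bb->; ca->c

  | caabcba => cabcba => cbcba
  | bbac => ac
  | bccba
  | cabba => cbba => ca => c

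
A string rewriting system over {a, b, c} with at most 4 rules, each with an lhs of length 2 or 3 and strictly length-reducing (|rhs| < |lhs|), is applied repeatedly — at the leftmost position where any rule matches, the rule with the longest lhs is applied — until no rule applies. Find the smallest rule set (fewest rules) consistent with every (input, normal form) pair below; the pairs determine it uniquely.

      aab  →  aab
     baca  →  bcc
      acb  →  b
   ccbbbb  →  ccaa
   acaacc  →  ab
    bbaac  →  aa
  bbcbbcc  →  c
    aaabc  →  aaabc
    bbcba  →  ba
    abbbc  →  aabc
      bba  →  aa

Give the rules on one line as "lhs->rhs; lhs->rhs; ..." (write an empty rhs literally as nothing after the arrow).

ac->; aca->cc; bb->a; ccc->ab

  | aab
  | baca => bcc
  | acb => b
  | ccbbbb => ccabb => ccaa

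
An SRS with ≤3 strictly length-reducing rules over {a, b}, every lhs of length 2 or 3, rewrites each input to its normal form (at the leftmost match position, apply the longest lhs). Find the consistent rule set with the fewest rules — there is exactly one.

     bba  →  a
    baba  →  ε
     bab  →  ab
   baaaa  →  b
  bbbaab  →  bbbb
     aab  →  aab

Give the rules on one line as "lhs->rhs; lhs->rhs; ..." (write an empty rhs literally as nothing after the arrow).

  | bba => ba => a
  | baba => aba => ε
  | bab => ab
  | baaaa => baa => b

aba->; ba->a; baa->b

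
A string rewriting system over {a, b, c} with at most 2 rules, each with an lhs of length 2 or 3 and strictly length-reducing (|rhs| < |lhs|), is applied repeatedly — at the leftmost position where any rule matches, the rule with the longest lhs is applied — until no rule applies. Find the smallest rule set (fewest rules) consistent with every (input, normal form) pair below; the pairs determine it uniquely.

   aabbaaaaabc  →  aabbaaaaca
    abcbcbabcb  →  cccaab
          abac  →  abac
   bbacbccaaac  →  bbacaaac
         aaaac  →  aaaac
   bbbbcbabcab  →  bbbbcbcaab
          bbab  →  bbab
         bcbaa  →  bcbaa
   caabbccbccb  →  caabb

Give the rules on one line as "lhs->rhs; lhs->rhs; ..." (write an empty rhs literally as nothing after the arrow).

  | aabbaaaaabc => aabbaaaaca
  | abcbcbabcb => cabcbabcb => ccababcb => ccabcab => cccaab
  | abac
  | bbacbccaaac => bbacaaac

abc->ca; bcc->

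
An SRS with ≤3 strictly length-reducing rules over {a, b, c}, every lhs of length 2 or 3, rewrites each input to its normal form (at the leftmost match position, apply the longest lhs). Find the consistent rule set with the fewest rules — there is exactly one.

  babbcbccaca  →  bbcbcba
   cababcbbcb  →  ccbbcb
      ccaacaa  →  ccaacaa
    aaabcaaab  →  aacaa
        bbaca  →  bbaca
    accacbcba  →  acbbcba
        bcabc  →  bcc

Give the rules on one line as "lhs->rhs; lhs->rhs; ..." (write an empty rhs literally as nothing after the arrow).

ab->; cac->b

  | babbcbccaca => bbcbccaca => bbcbcba
  | cababcbbcb => cabcbbcb => ccbbcb
  | ccaacaa
  | aaabcaaab => aacaaab => aacaa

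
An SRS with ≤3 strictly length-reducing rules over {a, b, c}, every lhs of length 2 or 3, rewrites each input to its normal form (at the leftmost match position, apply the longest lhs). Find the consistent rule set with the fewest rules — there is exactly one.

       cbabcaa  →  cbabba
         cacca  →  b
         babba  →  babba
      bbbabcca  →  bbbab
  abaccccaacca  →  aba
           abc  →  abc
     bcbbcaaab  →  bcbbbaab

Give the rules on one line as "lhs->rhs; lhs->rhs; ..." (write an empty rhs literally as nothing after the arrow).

ca->b; cca->

  | cbabcaa => cbabba
  | cacca => bcca => b
  | babba
  | bbbabcca => bbbab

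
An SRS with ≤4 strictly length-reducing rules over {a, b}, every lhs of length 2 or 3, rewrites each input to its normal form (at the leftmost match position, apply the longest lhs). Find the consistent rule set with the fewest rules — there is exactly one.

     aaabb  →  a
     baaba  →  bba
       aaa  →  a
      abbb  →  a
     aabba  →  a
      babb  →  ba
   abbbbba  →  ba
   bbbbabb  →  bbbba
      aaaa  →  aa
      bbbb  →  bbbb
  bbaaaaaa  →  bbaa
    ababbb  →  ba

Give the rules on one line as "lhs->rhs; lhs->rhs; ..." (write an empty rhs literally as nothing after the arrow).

aaa->a; ab->a; aba->ba; abb->a

  | aaabb => abb => a
  | baaba => baba => bba
  | aaa => a
  | abbb => ab => a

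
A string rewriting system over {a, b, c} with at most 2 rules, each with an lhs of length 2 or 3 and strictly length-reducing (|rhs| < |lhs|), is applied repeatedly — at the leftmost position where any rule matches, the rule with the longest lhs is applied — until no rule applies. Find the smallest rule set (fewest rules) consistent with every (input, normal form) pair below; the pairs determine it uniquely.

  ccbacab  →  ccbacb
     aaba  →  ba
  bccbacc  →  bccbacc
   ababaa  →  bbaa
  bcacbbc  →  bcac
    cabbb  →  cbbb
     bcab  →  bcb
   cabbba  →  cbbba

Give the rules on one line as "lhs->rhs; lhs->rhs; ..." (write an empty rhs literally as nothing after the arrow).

ab->b; bbc->

  | ccbacab => ccbacb
  | aaba => aba => ba
  | bccbacc
  | ababaa => babaa => bbaa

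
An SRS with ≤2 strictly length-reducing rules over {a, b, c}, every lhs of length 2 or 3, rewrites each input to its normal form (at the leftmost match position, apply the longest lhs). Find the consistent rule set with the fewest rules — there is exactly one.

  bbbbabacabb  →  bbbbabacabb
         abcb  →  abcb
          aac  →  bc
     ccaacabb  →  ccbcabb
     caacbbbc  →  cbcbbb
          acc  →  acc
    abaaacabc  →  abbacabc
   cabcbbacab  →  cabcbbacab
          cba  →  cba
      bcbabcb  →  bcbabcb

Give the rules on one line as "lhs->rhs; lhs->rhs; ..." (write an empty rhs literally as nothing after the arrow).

  | bbbbabacabb
  | abcb
  | aac => bc
  | ccaacabb => ccbcabb

aa->b; bbc->bb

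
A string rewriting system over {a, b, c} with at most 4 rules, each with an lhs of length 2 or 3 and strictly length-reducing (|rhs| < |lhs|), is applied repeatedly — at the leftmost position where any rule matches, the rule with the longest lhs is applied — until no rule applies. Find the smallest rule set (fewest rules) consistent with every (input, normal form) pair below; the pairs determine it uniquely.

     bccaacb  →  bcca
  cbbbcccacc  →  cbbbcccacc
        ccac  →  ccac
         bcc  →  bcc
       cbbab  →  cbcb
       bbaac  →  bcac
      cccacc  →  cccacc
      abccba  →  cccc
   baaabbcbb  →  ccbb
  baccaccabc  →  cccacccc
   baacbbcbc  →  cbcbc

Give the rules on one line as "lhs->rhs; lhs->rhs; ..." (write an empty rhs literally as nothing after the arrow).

  | bccaacb => bcca
  | cbbbcccacc
  | ccac
  | bcc

ab->c; acb->; ba->c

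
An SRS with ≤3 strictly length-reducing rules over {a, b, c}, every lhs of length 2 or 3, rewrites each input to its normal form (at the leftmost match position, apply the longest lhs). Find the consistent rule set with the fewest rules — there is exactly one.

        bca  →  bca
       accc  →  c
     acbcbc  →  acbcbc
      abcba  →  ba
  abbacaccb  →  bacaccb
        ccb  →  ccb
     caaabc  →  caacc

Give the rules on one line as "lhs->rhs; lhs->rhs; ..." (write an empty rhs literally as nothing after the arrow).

ab->c; cba->ba; ccc->b

  | bca
  | accc => ab => c
  | acbcbc
  | abcba => ccba => cba => ba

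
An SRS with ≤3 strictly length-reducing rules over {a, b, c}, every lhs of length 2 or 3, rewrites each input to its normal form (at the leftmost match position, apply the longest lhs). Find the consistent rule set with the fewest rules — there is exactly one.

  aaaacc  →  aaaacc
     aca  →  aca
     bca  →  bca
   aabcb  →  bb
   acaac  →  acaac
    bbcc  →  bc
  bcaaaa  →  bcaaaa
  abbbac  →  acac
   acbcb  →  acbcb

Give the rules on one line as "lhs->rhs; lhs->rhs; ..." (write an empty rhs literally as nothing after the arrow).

aab->bb; bbb->c; bbc->b

  | aaaacc
  | aca
  | bca
  | aabcb => bbcb => bb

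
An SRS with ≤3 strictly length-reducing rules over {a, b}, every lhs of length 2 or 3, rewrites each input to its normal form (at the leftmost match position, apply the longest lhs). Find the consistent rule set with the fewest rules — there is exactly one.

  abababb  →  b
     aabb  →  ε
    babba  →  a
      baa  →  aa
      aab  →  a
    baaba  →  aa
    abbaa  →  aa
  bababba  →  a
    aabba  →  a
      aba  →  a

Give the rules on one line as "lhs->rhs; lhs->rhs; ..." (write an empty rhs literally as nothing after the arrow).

ab->; ba->a

  | abababb => ababb => abb => b
  | aabb => ab => ε
  | babba => abba => ba => a
  | baa => aa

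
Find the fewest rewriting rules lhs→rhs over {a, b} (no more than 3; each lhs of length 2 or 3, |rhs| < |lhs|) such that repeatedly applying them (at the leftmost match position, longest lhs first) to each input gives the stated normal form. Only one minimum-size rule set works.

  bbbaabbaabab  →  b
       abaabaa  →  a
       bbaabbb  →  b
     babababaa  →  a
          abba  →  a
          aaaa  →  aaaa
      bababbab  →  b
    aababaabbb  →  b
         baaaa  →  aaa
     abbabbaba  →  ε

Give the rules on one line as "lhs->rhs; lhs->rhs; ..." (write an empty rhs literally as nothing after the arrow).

ab->b; ba->; bb->

  | bbbaabbaabab => baabbaabab => abbaabab => bbaabab => aabab => abab => bab => b
  | abaabaa => baabaa => abaa => baa => a
  | bbaabbb => aabbb => abbb => bbb => b
  | babababaa => bababaa => babaa => baa => a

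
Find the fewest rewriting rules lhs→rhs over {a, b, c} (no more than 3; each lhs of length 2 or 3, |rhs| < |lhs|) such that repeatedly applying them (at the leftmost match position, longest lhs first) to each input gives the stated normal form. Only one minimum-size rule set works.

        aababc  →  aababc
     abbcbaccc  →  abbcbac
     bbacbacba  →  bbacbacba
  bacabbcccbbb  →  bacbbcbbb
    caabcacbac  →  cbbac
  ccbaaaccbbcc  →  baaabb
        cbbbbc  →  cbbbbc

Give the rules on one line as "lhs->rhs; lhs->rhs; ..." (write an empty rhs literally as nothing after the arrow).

ca->c; cc->

  | aababc
  | abbcbaccc => abbcbac
  | bbacbacba
  | bacabbcccbbb => bacbbcccbbb => bacbbcbbb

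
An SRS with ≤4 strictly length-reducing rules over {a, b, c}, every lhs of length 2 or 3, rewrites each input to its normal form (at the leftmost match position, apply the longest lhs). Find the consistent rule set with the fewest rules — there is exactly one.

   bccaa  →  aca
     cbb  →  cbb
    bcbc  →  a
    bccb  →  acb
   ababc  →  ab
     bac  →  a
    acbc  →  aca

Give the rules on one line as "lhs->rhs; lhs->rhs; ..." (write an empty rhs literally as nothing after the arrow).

  | bccaa => acaa => aca
  | cbb
  | bcbc => abc => aa => a
  | bccb => acb

aa->a; ba->b; bc->a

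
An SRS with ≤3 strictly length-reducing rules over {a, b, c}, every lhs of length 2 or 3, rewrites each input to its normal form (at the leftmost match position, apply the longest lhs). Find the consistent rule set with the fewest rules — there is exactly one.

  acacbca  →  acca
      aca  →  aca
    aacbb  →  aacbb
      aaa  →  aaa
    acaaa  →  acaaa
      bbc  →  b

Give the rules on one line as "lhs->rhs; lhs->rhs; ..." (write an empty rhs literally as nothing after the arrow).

bc->; cac->cc

  | acacbca => accbca => acca
  | aca
  | aacbb
  | aaa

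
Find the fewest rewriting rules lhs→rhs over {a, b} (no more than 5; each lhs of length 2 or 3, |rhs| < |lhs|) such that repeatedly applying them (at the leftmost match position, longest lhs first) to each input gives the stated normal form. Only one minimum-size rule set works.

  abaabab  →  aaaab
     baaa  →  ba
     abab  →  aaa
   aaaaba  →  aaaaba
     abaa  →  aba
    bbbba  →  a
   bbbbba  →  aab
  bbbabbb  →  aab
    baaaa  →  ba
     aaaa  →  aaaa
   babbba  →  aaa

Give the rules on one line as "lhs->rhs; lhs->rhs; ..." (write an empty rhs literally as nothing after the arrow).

  | abaabab => ababab => aaaab
  | baaa => baa => ba
  | abab => aaa
  | aaaaba

abb->a; baa->ba; bab->aa; bba->ab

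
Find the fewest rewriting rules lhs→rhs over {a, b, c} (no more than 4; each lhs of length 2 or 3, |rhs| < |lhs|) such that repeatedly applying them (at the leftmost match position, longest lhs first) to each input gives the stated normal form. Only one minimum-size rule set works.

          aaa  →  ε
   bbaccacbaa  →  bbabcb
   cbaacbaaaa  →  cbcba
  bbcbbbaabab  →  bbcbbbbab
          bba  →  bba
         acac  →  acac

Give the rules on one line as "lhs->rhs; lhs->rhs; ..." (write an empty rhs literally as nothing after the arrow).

aa->; aaa->; cca->b

  | aaa => ε
  | bbaccacbaa => bbabcbaa => bbabcb
  | cbaacbaaaa => cbcbaaaa => cbcba
  | bbcbbbaabab => bbcbbbbab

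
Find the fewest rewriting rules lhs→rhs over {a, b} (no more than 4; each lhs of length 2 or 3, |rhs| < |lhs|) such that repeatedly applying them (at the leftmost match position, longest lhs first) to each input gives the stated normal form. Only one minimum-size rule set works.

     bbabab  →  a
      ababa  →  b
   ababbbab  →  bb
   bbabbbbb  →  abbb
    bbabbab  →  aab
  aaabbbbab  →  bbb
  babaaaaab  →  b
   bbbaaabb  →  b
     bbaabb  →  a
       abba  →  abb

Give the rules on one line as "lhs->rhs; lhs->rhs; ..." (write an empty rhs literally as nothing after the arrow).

  | bbabab => baab => bab => a
  | ababa => ba => b
  | ababbbab => bbbab => bba => bb
  | bbabbbbb => babbbb => abbb

aaa->; aba->; ba->b; bab->a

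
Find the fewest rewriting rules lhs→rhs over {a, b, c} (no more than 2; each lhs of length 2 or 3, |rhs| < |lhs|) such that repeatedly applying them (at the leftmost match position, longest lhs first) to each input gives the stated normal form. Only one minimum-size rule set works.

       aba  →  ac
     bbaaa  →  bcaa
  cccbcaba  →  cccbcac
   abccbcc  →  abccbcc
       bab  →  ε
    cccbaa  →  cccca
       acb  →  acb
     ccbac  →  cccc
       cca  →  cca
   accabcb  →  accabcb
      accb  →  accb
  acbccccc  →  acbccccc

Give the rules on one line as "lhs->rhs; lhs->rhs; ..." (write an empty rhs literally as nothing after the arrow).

ba->c; bab->

  | aba => ac
  | bbaaa => bcaa
  | cccbcaba => cccbcac
  | abccbcc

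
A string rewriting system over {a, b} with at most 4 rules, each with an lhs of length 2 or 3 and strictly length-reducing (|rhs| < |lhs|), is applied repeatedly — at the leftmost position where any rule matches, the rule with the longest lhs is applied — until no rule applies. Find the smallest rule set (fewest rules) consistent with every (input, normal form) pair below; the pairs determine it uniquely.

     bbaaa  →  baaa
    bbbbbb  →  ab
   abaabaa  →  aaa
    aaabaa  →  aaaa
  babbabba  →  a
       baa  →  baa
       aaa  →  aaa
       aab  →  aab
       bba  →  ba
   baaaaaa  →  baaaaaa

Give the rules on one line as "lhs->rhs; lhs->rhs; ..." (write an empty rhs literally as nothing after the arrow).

  | bbaaa => baaa
  | bbbbbb => babbb => abb => ab
  | abaabaa => aabaa => aaa
  | aaabaa => aaaa

aba->a; bab->a; bb->b; bbb->ba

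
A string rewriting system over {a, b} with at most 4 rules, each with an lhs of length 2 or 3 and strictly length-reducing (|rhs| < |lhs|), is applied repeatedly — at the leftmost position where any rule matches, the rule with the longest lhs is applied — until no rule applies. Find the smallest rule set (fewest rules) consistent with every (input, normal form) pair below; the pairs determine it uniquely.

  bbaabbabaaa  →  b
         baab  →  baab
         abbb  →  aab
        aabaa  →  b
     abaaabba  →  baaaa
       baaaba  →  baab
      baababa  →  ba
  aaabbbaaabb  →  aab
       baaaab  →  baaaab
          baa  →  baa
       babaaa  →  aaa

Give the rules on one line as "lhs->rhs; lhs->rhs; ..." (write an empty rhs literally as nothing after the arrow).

aba->b; abb->aa; bab->

  | bbaabbabaaa => bbaaaabaaa => bbaaabaa => bbaaba => bbab => b
  | baab
  | abbb => aab
  | aabaa => aba => b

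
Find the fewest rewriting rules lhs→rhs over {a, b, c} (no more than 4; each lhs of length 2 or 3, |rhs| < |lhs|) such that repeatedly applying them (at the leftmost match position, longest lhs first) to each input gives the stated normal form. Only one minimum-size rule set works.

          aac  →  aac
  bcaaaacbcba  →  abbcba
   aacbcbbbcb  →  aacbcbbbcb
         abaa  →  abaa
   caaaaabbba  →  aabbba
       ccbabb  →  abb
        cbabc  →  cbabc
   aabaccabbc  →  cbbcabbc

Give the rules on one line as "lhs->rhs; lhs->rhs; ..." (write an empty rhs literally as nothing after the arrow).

  | aac
  | bcaaaacbcba => bccbacbcba => bacbcba => abbcba
  | aacbcbbbcb
  | abaa

aaa->cb; bac->ab; ccb->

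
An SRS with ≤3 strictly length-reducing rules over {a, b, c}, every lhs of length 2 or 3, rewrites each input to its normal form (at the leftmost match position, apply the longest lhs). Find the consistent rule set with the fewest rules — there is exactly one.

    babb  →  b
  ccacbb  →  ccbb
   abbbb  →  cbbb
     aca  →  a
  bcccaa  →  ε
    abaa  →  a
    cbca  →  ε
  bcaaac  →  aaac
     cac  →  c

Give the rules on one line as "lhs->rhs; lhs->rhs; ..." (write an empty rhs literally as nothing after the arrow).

  | babb => bcb => b
  | ccacbb => ccbb
  | abbbb => cbbb
  | aca => a

ab->c; bc->; ca->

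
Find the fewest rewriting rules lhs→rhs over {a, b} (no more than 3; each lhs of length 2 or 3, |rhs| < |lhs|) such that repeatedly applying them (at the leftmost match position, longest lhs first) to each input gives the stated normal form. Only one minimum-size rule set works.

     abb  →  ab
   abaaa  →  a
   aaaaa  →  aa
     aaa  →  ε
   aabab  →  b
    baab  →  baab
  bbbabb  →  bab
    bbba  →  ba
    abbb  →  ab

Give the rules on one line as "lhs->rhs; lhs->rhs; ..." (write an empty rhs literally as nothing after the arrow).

aaa->; aba->aa; bb->b

  | abb => ab
  | abaaa => aaaa => a
  | aaaaa => aa
  | aaa => ε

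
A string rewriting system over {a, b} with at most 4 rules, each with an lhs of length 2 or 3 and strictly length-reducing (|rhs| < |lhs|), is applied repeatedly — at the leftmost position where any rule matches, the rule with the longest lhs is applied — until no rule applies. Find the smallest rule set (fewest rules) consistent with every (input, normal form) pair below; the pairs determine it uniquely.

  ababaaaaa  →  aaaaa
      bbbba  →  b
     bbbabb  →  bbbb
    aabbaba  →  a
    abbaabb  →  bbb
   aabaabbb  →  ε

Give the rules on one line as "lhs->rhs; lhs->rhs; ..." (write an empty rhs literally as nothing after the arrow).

ab->; ba->b; bba->ab

  | ababaaaaa => abaaaaa => aaaaa
  | bbbba => bbab => abb => b
  | bbbabb => babbb => bbbb
  | aabbaba => ababa => aba => a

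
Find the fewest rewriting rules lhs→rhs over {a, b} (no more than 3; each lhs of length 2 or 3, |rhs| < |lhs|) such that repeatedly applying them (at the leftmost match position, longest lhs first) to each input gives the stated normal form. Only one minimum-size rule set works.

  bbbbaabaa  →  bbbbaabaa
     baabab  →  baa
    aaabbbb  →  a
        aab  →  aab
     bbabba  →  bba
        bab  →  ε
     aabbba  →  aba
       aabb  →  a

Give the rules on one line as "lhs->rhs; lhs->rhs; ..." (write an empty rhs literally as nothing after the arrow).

  | bbbbaabaa
  | baabab => baa
  | aaabbbb => aabb => a
  | aab

abb->; bab->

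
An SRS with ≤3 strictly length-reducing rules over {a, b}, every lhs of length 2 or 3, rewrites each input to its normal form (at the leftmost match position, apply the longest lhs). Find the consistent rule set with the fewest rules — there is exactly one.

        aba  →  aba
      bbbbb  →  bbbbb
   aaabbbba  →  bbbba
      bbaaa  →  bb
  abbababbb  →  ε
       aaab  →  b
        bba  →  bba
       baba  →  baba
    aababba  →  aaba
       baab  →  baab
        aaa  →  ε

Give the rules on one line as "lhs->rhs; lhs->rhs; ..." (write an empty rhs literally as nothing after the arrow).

aaa->; abb->

  | aba
  | bbbbb
  | aaabbbba => bbbba
  | bbaaa => bb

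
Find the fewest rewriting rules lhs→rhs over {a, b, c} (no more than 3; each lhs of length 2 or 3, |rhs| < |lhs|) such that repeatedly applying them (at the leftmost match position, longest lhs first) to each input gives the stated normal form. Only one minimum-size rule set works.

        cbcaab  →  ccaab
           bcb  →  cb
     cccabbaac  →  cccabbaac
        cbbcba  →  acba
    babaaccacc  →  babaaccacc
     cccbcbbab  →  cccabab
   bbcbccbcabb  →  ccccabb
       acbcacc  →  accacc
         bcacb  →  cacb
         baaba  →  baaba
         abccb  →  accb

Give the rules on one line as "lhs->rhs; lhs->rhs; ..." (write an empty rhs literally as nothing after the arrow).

  | cbcaab => ccaab
  | bcb => cb
  | cccabbaac
  | cbbcba => abcba => acba

bc->c; cbb->ab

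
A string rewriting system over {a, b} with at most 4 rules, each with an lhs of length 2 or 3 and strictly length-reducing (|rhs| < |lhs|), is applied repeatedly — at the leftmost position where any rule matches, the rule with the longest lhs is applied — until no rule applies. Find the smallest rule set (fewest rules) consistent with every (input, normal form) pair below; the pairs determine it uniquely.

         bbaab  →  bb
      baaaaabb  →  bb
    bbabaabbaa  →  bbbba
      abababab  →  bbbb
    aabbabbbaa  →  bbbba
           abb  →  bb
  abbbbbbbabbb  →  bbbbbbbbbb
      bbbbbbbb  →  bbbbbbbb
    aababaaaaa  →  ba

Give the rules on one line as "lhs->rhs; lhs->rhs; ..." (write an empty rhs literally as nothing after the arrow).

aa->a; aab->; ab->b

  | bbaab => bb
  | baaaaabb => baaaabb => baaabb => baabb => bb
  | bbabaabbaa => bbbaabbaa => bbbbaa => bbbba
  | abababab => bababab => bbabab => bbbab => bbbb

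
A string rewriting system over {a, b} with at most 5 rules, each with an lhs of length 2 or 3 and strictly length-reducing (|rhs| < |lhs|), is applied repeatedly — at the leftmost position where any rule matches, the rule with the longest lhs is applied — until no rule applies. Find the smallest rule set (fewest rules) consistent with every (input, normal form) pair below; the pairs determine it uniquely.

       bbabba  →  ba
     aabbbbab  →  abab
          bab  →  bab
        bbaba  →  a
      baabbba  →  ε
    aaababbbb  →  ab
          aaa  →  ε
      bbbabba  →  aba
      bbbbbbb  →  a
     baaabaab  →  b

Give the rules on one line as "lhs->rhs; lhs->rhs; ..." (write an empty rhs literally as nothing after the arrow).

aaa->; aab->; baa->b; bb->a

  | bbabba => aabba => ba
  | aabbbbab => bbbab => abab
  | bab
  | bbaba => aaba => a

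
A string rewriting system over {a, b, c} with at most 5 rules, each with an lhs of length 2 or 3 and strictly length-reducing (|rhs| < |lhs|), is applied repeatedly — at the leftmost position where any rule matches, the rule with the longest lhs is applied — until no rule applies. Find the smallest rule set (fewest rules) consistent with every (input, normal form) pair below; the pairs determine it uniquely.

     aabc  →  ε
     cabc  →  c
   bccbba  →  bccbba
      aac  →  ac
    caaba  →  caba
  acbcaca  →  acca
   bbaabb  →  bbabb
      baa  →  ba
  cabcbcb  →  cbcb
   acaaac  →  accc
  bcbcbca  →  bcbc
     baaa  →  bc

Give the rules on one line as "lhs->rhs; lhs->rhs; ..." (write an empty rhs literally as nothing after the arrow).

aa->a; aaa->c; abc->; bca->

  | aabc => abc => ε
  | cabc => c
  | bccbba
  | aac => ac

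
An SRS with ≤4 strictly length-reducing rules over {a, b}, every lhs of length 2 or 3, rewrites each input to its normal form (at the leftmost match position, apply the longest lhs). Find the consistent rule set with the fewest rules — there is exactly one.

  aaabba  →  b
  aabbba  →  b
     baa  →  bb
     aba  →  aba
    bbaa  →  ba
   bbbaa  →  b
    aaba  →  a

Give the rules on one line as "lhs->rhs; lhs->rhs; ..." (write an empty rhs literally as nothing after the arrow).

aa->b; aab->; bba->aa

  | aaabba => babba => baaa => bba => aa => b
  | aabbba => bba => aa => b
  | baa => bb
  | aba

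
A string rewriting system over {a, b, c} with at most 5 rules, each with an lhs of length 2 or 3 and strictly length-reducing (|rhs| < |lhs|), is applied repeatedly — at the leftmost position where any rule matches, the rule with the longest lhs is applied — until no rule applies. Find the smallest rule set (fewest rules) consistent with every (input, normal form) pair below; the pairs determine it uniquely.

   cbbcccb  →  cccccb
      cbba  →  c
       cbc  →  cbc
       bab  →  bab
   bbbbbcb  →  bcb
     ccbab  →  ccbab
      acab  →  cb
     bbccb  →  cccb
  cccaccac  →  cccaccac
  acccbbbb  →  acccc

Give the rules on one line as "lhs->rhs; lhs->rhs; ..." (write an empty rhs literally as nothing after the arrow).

  | cbbcccb => cccccb
  | cbba => c
  | cbc
  | bab

aca->c; bb->c; bba->; bbb->b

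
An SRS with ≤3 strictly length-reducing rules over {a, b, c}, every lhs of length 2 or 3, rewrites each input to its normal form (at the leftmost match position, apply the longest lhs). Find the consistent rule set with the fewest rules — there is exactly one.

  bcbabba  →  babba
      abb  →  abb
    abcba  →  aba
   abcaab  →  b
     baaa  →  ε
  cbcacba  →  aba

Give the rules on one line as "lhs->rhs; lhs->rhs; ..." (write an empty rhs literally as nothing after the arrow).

  | bcbabba => babba
  | abb
  | abcba => aba
  | abcaab => aaab => cb => b

aaa->c; bc->; cb->b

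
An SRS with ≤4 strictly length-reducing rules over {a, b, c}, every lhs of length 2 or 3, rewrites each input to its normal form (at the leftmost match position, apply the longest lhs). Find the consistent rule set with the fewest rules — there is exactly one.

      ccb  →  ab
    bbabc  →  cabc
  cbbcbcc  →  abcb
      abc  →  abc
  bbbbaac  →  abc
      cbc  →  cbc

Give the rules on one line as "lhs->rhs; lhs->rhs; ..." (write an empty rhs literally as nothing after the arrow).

  | ccb => ab
  | bbabc => cabc
  | cbbcbcc => abcbcc => abcba => abcb
  | abc

ba->b; bb->c; cbb->ab; cc->a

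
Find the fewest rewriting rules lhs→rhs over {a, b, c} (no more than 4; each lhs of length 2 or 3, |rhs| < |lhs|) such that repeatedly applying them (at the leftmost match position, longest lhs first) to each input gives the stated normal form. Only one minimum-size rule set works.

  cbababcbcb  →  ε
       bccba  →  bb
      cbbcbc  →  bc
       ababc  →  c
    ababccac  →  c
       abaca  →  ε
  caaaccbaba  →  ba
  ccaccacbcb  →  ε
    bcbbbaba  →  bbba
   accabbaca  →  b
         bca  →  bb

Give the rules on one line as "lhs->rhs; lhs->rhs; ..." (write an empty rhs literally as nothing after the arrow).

  | cbababcbcb => ababcbcb => abcbcb => cbcb => cb => ε
  | bccba => bca => bb
  | cbbcbc => bcbc => bc
  | ababc => abc => c

ab->; ca->b; cb->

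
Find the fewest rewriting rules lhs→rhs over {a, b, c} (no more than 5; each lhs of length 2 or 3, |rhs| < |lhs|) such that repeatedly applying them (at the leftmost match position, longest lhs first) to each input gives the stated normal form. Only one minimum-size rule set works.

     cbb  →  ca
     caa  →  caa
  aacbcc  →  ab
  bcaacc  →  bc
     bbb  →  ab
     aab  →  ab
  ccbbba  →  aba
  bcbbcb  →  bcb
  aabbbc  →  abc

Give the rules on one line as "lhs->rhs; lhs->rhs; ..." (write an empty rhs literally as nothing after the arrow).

aab->ab; ac->; bb->a; cc->

  | cbb => ca
  | caa
  | aacbcc => abcc => ab
  | bcaacc => bcac => bc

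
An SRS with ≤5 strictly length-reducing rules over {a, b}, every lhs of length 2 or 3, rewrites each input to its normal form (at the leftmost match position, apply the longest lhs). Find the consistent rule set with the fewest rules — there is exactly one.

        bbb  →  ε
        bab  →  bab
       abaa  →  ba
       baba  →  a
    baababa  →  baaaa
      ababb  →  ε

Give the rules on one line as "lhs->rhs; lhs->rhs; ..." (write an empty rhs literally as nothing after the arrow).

  | bbb => ε
  | bab
  | abaa => ba
  | baba => bb => a

aab->aa; aba->b; bb->a; bbb->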